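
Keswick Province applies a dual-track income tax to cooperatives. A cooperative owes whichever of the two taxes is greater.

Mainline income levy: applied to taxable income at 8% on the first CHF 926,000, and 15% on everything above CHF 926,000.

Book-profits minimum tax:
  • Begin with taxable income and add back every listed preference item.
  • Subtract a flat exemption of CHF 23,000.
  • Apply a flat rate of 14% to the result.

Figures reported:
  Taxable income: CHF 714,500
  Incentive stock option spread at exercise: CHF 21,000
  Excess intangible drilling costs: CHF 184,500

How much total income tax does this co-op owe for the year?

Mainline income levy:
  CHF 714,500 × 8% = CHF 57,160

Book-profits minimum tax:
  Adjusted income: CHF 714,500 + CHF 21,000 + CHF 184,500 = CHF 920,000
  Less exemption CHF 23,000 → base CHF 897,000
  CHF 897,000 × 14% = CHF 125,580

CHF 125,580 > CHF 57,160, so the book-profits minimum tax is the binding amount.

CHF 125,580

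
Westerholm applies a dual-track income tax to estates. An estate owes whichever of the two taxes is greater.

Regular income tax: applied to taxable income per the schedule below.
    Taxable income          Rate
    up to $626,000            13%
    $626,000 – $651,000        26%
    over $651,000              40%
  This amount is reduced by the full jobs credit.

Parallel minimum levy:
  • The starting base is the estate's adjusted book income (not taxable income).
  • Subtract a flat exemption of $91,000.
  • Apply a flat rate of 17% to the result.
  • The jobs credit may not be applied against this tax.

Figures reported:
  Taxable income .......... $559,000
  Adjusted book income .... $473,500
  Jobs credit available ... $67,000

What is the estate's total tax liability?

$65,025

Parallel minimum levy:
  Base (adjusted book income): $473,500
  Less exemption $91,000 → base $382,500
  $382,500 × 17% = $65,025

Regular income tax:
  $559,000 × 13% = $72,670
  Less jobs credit $67,000 → $5,670

$65,025 > $5,670, so the parallel minimum levy is the binding amount.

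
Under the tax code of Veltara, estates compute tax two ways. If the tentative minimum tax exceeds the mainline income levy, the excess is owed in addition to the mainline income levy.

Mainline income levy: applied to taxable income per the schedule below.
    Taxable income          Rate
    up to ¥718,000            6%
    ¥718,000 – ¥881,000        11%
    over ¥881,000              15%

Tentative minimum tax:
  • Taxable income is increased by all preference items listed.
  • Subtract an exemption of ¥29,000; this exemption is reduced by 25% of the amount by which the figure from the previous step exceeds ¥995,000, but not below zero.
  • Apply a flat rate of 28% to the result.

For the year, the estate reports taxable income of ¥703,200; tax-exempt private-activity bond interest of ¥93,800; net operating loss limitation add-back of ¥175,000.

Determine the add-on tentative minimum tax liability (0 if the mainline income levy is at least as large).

¥221,848

Mainline income levy:
  ¥703,200 × 6% = ¥42,192

Tentative minimum tax:
  Adjusted income: ¥703,200 + ¥93,800 + ¥175,000 = ¥972,000
  Exemption: ¥972,000 ≤ ¥995,000, so full ¥29,000 applies
  Base: ¥972,000 − ¥29,000 = ¥943,000
  ¥943,000 × 28% = ¥264,040

Excess of tentative minimum tax over mainline income levy: ¥264,040 − ¥42,192 = ¥221,848.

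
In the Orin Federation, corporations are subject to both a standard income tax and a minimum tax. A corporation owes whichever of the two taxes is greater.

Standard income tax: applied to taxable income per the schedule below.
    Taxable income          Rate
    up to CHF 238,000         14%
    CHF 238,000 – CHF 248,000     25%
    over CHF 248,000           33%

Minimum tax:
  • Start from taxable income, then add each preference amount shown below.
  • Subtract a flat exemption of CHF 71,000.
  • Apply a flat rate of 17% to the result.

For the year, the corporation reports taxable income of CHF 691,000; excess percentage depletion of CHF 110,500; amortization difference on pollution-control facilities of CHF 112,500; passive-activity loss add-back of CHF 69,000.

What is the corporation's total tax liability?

Standard income tax:
  CHF 238,000 × 14% = CHF 33,320
  CHF 10,000 × 25% = CHF 2,500
  CHF 443,000 × 33% = CHF 146,190
  → CHF 182,010

Minimum tax:
  Adjusted income: CHF 691,000 + CHF 110,500 + CHF 112,500 + CHF 69,000 = CHF 983,000
  Less exemption CHF 71,000 → base CHF 912,000
  CHF 912,000 × 17% = CHF 155,040

CHF 182,010 > CHF 155,040, so the standard income tax governs.

CHF 182,010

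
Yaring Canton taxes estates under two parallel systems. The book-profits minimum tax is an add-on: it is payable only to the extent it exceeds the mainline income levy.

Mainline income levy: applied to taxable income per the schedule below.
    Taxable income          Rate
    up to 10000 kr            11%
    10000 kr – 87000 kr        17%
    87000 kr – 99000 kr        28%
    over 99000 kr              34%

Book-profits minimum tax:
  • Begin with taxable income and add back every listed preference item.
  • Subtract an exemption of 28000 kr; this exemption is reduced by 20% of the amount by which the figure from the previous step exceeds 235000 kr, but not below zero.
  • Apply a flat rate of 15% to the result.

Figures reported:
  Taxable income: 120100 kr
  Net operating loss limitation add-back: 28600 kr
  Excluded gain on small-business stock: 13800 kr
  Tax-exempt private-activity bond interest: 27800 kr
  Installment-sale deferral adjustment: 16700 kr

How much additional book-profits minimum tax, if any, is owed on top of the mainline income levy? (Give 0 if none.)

2126 kr

Mainline income levy:
  10000 kr × 11% = 1100 kr
  77000 kr × 17% = 13090 kr
  12000 kr × 28% = 3360 kr
  21100 kr × 34% = 7174 kr
  → 24724 kr

Book-profits minimum tax:
  Adjusted income: 120100 kr + 28600 kr + 13800 kr + 27800 kr + 16700 kr = 207000 kr
  Exemption: 207000 kr ≤ 235000 kr, so full 28000 kr applies
  Base: 207000 kr − 28000 kr = 179000 kr
  179000 kr × 15% = 26850 kr

Excess of book-profits minimum tax over mainline income levy: 26850 kr − 24724 kr = 2126 kr.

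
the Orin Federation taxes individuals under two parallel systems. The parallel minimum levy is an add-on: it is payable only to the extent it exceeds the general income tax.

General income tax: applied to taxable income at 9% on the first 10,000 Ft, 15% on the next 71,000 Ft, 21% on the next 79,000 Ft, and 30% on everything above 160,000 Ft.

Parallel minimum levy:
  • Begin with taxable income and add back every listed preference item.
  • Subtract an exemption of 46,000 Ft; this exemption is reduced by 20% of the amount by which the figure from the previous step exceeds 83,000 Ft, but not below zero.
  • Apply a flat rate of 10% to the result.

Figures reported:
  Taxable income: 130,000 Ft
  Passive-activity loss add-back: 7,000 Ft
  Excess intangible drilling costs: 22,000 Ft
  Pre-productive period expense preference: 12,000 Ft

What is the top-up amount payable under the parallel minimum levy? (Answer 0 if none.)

General income tax:
  10,000 Ft × 9% = 900 Ft
  71,000 Ft × 15% = 10,650 Ft
  49,000 Ft × 21% = 10,290 Ft
  → 21,840 Ft

Parallel minimum levy:
  Adjusted income: 130,000 Ft + 7,000 Ft + 22,000 Ft + 12,000 Ft = 171,000 Ft
  Exemption: 46,000 Ft − 20% × (171,000 Ft − 83,000 Ft) = 46,000 Ft − 17,600 Ft = 28,400 Ft
  Base: 171,000 Ft − 28,400 Ft = 142,600 Ft
  142,600 Ft × 10% = 14,260 Ft

14,260 Ft ≤ 21,840 Ft, so no add-on is due.

0 Ft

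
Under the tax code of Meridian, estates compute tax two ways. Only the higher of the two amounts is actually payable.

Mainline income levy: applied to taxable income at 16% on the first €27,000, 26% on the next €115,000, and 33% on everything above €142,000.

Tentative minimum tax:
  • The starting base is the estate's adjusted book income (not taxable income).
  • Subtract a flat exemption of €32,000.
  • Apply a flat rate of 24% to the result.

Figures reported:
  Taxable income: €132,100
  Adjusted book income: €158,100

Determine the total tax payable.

Tentative minimum tax:
  Base (adjusted book income): €158,100
  Less exemption €32,000 → base €126,100
  €126,100 × 24% = €30,264

Mainline income levy:
  €27,000 × 16% = €4,320
  €105,100 × 26% = €27,326
  → €31,646

€31,646 > €30,264, so the mainline income levy governs.

€31,646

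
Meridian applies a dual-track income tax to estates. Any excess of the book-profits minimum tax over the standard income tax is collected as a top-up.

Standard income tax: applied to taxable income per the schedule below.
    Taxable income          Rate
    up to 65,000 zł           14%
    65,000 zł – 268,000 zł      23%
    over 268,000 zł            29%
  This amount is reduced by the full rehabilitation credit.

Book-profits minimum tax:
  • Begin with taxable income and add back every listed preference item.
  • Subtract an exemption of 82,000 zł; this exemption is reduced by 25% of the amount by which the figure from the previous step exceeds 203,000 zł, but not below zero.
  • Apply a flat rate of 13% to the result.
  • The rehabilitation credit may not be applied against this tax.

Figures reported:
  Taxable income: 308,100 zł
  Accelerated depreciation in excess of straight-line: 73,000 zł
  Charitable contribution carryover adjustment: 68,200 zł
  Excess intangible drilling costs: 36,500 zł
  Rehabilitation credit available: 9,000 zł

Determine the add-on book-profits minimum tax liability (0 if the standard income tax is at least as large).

3,266 zł

Book-profits minimum tax:
  Adjusted income: 308,100 zł + 73,000 zł + 68,200 zł + 36,500 zł = 485,800 zł
  Exemption: 82,000 zł − 25% × (485,800 zł − 203,000 zł) = 82,000 zł − 70,700 zł = 11,300 zł
  Base: 485,800 zł − 11,300 zł = 474,500 zł
  474,500 zł × 13% = 61,685 zł

Standard income tax:
  65,000 zł × 14% = 9,100 zł
  203,000 zł × 23% = 46,690 zł
  40,100 zł × 29% = 11,629 zł
  → 67,419 zł
  Less rehabilitation credit 9,000 zł → 58,419 zł

Excess of book-profits minimum tax over standard income tax: 61,685 zł − 58,419 zł = 3,266 zł.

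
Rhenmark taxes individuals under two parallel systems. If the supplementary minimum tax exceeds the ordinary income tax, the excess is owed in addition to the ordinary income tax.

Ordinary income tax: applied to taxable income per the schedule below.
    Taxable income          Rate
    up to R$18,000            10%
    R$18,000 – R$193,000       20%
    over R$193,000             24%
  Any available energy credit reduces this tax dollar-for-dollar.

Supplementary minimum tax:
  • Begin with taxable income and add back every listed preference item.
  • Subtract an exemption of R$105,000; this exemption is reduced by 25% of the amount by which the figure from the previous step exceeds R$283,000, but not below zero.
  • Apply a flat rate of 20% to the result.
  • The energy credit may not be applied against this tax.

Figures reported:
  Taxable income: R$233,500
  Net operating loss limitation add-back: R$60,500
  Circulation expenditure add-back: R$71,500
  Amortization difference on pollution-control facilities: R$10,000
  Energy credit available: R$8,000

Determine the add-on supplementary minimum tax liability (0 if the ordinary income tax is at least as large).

Supplementary minimum tax:
  Adjusted income: R$233,500 + R$60,500 + R$71,500 + R$10,000 = R$375,500
  Exemption: R$105,000 − 25% × (R$375,500 − R$283,000) = R$105,000 − R$23,125 = R$81,875
  Base: R$375,500 − R$81,875 = R$293,625
  R$293,625 × 20% = R$58,725

Ordinary income tax:
  R$18,000 × 10% = R$1,800
  R$175,000 × 20% = R$35,000
  R$40,500 × 24% = R$9,720
  → R$46,520
  Less energy credit R$8,000 → R$38,520

Excess of supplementary minimum tax over ordinary income tax: R$58,725 − R$38,520 = R$20,205.

R$20,205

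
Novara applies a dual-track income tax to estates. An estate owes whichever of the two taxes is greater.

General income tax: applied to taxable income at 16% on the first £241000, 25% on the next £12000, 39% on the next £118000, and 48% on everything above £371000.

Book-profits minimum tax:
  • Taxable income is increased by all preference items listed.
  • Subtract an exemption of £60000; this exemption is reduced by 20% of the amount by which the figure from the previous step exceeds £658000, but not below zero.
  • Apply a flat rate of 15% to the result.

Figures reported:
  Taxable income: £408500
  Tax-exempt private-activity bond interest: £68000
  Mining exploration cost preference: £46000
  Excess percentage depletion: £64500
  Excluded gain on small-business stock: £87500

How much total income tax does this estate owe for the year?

Book-profits minimum tax:
  Adjusted income: £408500 + £68000 + £46000 + £64500 + £87500 = £674500
  Exemption: £60000 − 20% × (£674500 − £658000) = £60000 − £3300 = £56700
  Base: £674500 − £56700 = £617800
  £617800 × 15% = £92670

General income tax:
  £241000 × 16% = £38560
  £12000 × 25% = £3000
  £118000 × 39% = £46020
  £37500 × 48% = £18000
  → £105580

£105580 > £92670, so the general income tax governs.

£105580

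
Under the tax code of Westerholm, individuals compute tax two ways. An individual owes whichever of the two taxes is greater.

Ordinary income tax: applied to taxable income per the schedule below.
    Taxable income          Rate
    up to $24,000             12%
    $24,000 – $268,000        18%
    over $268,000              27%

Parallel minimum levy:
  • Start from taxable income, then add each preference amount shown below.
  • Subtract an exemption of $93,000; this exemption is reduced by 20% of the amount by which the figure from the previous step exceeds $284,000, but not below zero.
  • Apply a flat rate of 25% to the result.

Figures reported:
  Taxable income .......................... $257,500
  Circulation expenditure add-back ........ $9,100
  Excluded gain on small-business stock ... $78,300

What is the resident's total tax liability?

Parallel minimum levy:
  Adjusted income: $257,500 + $9,100 + $78,300 = $344,900
  Exemption: $93,000 − 20% × ($344,900 − $284,000) = $93,000 − $12,180 = $80,820
  Base: $344,900 − $80,820 = $264,080
  $264,080 × 25% = $66,020

Ordinary income tax:
  $24,000 × 12% = $2,880
  $233,500 × 18% = $42,030
  → $44,910

$66,020 > $44,910, so the parallel minimum levy is the binding amount.

$66,020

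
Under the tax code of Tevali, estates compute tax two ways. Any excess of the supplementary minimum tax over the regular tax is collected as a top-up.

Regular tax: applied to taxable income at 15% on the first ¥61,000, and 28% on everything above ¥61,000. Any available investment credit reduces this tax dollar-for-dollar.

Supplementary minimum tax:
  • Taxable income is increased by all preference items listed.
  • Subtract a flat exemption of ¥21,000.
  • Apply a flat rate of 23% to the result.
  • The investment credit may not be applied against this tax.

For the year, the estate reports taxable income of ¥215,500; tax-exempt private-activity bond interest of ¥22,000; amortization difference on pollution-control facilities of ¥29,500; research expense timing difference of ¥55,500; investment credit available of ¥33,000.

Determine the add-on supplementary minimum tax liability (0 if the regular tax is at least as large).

Regular tax:
  ¥61,000 × 15% = ¥9,150
  ¥154,500 × 28% = ¥43,260
  → ¥52,410
  Less investment credit ¥33,000 → ¥19,410

Supplementary minimum tax:
  Adjusted income: ¥215,500 + ¥22,000 + ¥29,500 + ¥55,500 = ¥322,500
  Less exemption ¥21,000 → base ¥301,500
  ¥301,500 × 23% = ¥69,345

Excess of supplementary minimum tax over regular tax: ¥69,345 − ¥19,410 = ¥49,935.

¥49,935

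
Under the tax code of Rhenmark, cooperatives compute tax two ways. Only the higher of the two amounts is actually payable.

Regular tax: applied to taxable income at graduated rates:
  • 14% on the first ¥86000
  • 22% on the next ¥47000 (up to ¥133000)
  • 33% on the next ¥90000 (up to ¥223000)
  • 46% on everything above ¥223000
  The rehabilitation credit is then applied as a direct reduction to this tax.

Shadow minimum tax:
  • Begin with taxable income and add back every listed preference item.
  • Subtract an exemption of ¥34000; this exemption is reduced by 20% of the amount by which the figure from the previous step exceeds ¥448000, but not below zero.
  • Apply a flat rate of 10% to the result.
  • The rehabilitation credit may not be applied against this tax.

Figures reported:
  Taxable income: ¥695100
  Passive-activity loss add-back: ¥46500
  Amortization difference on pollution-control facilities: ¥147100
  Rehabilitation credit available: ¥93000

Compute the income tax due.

¥176246

Shadow minimum tax:
  Adjusted income: ¥695100 + ¥46500 + ¥147100 = ¥888700
  Exemption: 20% × (¥888700 − ¥448000) = ¥88140 ≥ ¥34000, so the exemption is fully phased out
  Base: ¥888700 − ¥0 = ¥888700
  ¥888700 × 10% = ¥88870

Regular tax:
  ¥86000 × 14% = ¥12040
  ¥47000 × 22% = ¥10340
  ¥90000 × 33% = ¥29700
  ¥472100 × 46% = ¥217166
  → ¥269246
  Less rehabilitation credit ¥93000 → ¥176246

¥176246 > ¥88870, so the regular tax governs.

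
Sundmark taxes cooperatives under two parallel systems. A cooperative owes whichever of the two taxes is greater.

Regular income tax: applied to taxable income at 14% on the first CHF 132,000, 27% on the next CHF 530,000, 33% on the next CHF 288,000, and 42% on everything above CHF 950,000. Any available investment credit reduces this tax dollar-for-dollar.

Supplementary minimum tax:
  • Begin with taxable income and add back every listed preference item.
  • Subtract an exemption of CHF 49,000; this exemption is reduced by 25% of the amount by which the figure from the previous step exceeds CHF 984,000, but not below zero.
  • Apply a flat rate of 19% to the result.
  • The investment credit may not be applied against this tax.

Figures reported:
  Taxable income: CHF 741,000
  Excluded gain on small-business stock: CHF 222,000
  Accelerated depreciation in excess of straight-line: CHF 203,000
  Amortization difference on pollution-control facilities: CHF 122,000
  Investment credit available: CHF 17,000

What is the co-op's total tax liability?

CHF 244,720

Supplementary minimum tax:
  Adjusted income: CHF 741,000 + CHF 222,000 + CHF 203,000 + CHF 122,000 = CHF 1,288,000
  Exemption: 25% × (CHF 1,288,000 − CHF 984,000) = CHF 76,000 ≥ CHF 49,000, so the exemption is fully phased out
  Base: CHF 1,288,000 − CHF 0 = CHF 1,288,000
  CHF 1,288,000 × 19% = CHF 244,720

Regular income tax:
  CHF 132,000 × 14% = CHF 18,480
  CHF 530,000 × 27% = CHF 143,100
  CHF 79,000 × 33% = CHF 26,070
  → CHF 187,650
  Less investment credit CHF 17,000 → CHF 170,650

CHF 244,720 > CHF 170,650, so the supplementary minimum tax is the binding amount.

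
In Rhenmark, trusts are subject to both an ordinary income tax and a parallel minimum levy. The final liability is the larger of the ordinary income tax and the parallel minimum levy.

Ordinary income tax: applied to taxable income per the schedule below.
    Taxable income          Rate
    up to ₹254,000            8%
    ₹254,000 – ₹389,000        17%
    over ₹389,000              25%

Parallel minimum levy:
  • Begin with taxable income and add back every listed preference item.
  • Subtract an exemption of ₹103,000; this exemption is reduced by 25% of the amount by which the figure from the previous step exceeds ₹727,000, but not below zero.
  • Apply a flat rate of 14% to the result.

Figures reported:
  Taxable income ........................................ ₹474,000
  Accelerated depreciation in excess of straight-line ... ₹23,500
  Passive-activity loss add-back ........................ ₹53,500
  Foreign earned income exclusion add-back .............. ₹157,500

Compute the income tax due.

₹84,770

Ordinary income tax:
  ₹254,000 × 8% = ₹20,320
  ₹135,000 × 17% = ₹22,950
  ₹85,000 × 25% = ₹21,250
  → ₹64,520

Parallel minimum levy:
  Adjusted income: ₹474,000 + ₹23,500 + ₹53,500 + ₹157,500 = ₹708,500
  Exemption: ₹708,500 ≤ ₹727,000, so full ₹103,000 applies
  Base: ₹708,500 − ₹103,000 = ₹605,500
  ₹605,500 × 14% = ₹84,770

₹84,770 > ₹64,520, so the parallel minimum levy is the binding amount.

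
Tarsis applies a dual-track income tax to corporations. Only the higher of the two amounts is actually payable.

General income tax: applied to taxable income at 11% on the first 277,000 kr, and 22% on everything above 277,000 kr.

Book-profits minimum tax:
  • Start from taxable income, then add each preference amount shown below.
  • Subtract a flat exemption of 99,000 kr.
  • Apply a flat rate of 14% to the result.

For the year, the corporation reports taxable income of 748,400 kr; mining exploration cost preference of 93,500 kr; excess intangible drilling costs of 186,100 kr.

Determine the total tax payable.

134,178 kr

Book-profits minimum tax:
  Adjusted income: 748,400 kr + 93,500 kr + 186,100 kr = 1,028,000 kr
  Less exemption 99,000 kr → base 929,000 kr
  929,000 kr × 14% = 130,060 kr

General income tax:
  277,000 kr × 11% = 30,470 kr
  471,400 kr × 22% = 103,708 kr
  → 134,178 kr

134,178 kr > 130,060 kr, so the general income tax governs.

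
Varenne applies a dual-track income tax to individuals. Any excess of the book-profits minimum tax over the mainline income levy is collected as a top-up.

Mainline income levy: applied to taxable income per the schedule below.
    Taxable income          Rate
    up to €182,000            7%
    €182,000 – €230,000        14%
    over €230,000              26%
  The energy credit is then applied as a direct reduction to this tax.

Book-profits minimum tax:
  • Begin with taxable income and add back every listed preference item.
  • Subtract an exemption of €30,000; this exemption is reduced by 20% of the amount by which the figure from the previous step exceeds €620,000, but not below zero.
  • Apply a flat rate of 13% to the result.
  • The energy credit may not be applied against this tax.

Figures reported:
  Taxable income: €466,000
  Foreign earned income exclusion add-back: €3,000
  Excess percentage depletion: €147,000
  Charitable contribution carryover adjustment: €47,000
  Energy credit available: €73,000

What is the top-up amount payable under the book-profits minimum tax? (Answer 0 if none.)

€75,588

Mainline income levy:
  €182,000 × 7% = €12,740
  €48,000 × 14% = €6,720
  €236,000 × 26% = €61,360
  → €80,820
  Less energy credit €73,000 → €7,820

Book-profits minimum tax:
  Adjusted income: €466,000 + €3,000 + €147,000 + €47,000 = €663,000
  Exemption: €30,000 − 20% × (€663,000 − €620,000) = €30,000 − €8,600 = €21,400
  Base: €663,000 − €21,400 = €641,600
  €641,600 × 13% = €83,408

Excess of book-profits minimum tax over mainline income levy: €83,408 − €7,820 = €75,588.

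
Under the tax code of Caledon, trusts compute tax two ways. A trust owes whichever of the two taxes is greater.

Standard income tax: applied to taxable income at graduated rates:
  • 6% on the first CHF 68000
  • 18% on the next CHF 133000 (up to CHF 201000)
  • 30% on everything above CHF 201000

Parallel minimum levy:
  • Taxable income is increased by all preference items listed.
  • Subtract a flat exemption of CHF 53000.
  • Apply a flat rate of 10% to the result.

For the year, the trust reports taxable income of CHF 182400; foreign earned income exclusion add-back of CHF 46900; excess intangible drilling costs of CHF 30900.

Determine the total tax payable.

Standard income tax:
  CHF 68000 × 6% = CHF 4080
  CHF 114400 × 18% = CHF 20592
  → CHF 24672

Parallel minimum levy:
  Adjusted income: CHF 182400 + CHF 46900 + CHF 30900 = CHF 260200
  Less exemption CHF 53000 → base CHF 207200
  CHF 207200 × 10% = CHF 20720

CHF 24672 > CHF 20720, so the standard income tax governs.

CHF 24672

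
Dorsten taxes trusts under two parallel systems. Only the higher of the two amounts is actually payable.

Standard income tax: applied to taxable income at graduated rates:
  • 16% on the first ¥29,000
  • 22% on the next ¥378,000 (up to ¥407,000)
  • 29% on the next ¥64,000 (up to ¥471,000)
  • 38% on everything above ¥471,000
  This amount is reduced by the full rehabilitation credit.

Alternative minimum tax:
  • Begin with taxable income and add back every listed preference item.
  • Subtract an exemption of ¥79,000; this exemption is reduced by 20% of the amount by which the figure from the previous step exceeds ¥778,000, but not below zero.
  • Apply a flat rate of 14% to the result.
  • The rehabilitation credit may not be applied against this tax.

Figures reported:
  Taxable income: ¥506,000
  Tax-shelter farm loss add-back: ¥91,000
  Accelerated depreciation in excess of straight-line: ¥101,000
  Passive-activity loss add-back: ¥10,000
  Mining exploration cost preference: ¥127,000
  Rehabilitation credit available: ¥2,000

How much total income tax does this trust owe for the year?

¥117,660

Standard income tax:
  ¥29,000 × 16% = ¥4,640
  ¥378,000 × 22% = ¥83,160
  ¥64,000 × 29% = ¥18,560
  ¥35,000 × 38% = ¥13,300
  → ¥119,660
  Less rehabilitation credit ¥2,000 → ¥117,660

Alternative minimum tax:
  Adjusted income: ¥506,000 + ¥91,000 + ¥101,000 + ¥10,000 + ¥127,000 = ¥835,000
  Exemption: ¥79,000 − 20% × (¥835,000 − ¥778,000) = ¥79,000 − ¥11,400 = ¥67,600
  Base: ¥835,000 − ¥67,600 = ¥767,400
  ¥767,400 × 14% = ¥107,436

¥117,660 > ¥107,436, so the standard income tax governs.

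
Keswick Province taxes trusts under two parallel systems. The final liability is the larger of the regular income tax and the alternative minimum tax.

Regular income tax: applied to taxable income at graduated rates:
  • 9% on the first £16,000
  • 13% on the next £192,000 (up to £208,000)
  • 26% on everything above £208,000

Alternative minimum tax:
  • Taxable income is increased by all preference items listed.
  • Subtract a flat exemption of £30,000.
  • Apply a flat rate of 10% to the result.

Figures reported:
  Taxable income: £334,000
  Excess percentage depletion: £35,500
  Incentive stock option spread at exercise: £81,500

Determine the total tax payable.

Regular income tax:
  £16,000 × 9% = £1,440
  £192,000 × 13% = £24,960
  £126,000 × 26% = £32,760
  → £59,160

Alternative minimum tax:
  Adjusted income: £334,000 + £35,500 + £81,500 = £451,000
  Less exemption £30,000 → base £421,000
  £421,000 × 10% = £42,100

£59,160 > £42,100, so the regular income tax governs.

£59,160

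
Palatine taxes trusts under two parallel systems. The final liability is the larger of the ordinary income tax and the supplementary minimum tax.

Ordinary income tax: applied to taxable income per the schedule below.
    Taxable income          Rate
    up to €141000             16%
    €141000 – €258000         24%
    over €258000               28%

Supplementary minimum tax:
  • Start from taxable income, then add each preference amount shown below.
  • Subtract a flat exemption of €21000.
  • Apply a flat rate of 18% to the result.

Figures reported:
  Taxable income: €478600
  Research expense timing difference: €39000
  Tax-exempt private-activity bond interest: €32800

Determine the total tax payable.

Supplementary minimum tax:
  Adjusted income: €478600 + €39000 + €32800 = €550400
  Less exemption €21000 → base €529400
  €529400 × 18% = €95292

Ordinary income tax:
  €141000 × 16% = €22560
  €117000 × 24% = €28080
  €220600 × 28% = €61768
  → €112408

€112408 > €95292, so the ordinary income tax governs.

€112408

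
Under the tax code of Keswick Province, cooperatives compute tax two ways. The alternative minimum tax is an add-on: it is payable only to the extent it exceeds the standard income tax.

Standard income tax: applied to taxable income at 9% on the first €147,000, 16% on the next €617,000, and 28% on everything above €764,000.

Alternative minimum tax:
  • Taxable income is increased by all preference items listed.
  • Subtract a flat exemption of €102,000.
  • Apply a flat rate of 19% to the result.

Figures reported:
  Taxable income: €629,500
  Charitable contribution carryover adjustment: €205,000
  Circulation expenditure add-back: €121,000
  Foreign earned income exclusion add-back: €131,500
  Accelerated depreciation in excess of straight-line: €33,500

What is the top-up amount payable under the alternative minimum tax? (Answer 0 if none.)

Standard income tax:
  €147,000 × 9% = €13,230
  €482,500 × 16% = €77,200
  → €90,430

Alternative minimum tax:
  Adjusted income: €629,500 + €205,000 + €121,000 + €131,500 + €33,500 = €1,120,500
  Less exemption €102,000 → base €1,018,500
  €1,018,500 × 19% = €193,515

Excess of alternative minimum tax over standard income tax: €193,515 − €90,430 = €103,085.

€103,085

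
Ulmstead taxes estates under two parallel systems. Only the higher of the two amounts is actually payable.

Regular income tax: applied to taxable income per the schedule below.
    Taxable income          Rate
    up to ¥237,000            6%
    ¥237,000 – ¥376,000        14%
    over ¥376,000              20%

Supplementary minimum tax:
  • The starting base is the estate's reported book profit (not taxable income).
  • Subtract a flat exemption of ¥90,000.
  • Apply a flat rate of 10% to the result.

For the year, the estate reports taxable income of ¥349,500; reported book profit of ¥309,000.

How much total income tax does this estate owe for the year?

¥29,970

Regular income tax:
  ¥237,000 × 6% = ¥14,220
  ¥112,500 × 14% = ¥15,750
  → ¥29,970

Supplementary minimum tax:
  Base (reported book profit): ¥309,000
  Less exemption ¥90,000 → base ¥219,000
  ¥219,000 × 10% = ¥21,900

¥29,970 > ¥21,900, so the regular income tax governs.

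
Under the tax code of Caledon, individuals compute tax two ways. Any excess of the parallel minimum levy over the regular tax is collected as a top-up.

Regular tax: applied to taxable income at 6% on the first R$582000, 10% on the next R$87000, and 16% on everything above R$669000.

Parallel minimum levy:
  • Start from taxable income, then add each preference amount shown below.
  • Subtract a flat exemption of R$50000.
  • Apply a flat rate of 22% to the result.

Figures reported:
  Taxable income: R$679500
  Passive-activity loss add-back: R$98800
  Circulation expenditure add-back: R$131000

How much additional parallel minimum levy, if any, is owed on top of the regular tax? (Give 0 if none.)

R$143746

Regular tax:
  R$582000 × 6% = R$34920
  R$87000 × 10% = R$8700
  R$10500 × 16% = R$1680
  → R$45300

Parallel minimum levy:
  Adjusted income: R$679500 + R$98800 + R$131000 = R$909300
  Less exemption R$50000 → base R$859300
  R$859300 × 22% = R$189046

Excess of parallel minimum levy over regular tax: R$189046 − R$45300 = R$143746.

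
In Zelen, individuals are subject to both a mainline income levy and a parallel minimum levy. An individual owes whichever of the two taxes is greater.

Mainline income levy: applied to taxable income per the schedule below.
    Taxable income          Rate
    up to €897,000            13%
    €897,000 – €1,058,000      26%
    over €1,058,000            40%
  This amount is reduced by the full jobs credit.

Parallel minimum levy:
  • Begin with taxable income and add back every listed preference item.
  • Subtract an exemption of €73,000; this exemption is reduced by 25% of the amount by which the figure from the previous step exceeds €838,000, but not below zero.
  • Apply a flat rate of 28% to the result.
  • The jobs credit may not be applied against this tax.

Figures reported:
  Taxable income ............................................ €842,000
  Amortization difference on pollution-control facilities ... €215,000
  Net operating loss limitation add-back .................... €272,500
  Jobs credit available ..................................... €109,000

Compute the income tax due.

Mainline income levy:
  €842,000 × 13% = €109,460
  Less jobs credit €109,000 → €460

Parallel minimum levy:
  Adjusted income: €842,000 + €215,000 + €272,500 = €1,329,500
  Exemption: 25% × (€1,329,500 − €838,000) = €122,875 ≥ €73,000, so the exemption is fully phased out
  Base: €1,329,500 − €0 = €1,329,500
  €1,329,500 × 28% = €372,260

€372,260 > €460, so the parallel minimum levy is the binding amount.

€372,260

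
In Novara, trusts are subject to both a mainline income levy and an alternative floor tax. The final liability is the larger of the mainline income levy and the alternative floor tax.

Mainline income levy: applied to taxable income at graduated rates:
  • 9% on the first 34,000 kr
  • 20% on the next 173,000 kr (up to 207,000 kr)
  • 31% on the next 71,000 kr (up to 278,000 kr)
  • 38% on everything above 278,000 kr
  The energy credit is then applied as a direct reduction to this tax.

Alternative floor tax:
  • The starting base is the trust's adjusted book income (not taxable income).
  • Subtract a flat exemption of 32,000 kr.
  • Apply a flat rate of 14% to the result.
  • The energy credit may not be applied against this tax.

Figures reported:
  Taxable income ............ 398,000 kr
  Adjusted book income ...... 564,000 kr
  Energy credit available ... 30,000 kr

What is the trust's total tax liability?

Alternative floor tax:
  Base (adjusted book income): 564,000 kr
  Less exemption 32,000 kr → base 532,000 kr
  532,000 kr × 14% = 74,480 kr

Mainline income levy:
  34,000 kr × 9% = 3,060 kr
  173,000 kr × 20% = 34,600 kr
  71,000 kr × 31% = 22,010 kr
  120,000 kr × 38% = 45,600 kr
  → 105,270 kr
  Less energy credit 30,000 kr → 75,270 kr

75,270 kr > 74,480 kr, so the mainline income levy governs.

75,270 kr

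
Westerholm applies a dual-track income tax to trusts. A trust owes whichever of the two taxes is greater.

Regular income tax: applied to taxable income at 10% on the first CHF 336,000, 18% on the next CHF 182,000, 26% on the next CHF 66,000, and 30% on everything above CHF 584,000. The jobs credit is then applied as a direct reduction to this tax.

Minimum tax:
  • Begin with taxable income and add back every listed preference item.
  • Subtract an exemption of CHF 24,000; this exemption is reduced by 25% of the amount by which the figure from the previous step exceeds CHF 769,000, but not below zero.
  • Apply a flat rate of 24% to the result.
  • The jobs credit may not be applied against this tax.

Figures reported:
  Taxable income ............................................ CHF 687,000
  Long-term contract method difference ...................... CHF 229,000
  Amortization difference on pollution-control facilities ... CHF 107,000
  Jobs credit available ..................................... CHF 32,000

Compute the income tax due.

CHF 245,520

Regular income tax:
  CHF 336,000 × 10% = CHF 33,600
  CHF 182,000 × 18% = CHF 32,760
  CHF 66,000 × 26% = CHF 17,160
  CHF 103,000 × 30% = CHF 30,900
  → CHF 114,420
  Less jobs credit CHF 32,000 → CHF 82,420

Minimum tax:
  Adjusted income: CHF 687,000 + CHF 229,000 + CHF 107,000 = CHF 1,023,000
  Exemption: 25% × (CHF 1,023,000 − CHF 769,000) = CHF 63,500 ≥ CHF 24,000, so the exemption is fully phased out
  Base: CHF 1,023,000 − CHF 0 = CHF 1,023,000
  CHF 1,023,000 × 24% = CHF 245,520

CHF 245,520 > CHF 82,420, so the minimum tax is the binding amount.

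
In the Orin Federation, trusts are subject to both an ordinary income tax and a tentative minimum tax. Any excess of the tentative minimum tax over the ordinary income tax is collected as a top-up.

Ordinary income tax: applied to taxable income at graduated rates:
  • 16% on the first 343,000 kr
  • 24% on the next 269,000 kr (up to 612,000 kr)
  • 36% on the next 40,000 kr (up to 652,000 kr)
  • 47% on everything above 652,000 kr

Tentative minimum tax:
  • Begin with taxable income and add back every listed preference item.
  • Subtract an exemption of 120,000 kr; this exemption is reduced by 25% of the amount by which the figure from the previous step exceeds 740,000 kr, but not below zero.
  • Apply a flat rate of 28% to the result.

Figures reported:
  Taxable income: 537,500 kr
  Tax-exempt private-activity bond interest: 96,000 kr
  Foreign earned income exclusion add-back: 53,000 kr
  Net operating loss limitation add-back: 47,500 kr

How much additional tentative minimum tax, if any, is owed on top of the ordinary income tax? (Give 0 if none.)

Tentative minimum tax:
  Adjusted income: 537,500 kr + 96,000 kr + 53,000 kr + 47,500 kr = 734,000 kr
  Exemption: 734,000 kr ≤ 740,000 kr, so full 120,000 kr applies
  Base: 734,000 kr − 120,000 kr = 614,000 kr
  614,000 kr × 28% = 171,920 kr

Ordinary income tax:
  343,000 kr × 16% = 54,880 kr
  194,500 kr × 24% = 46,680 kr
  → 101,560 kr

Excess of tentative minimum tax over ordinary income tax: 171,920 kr − 101,560 kr = 70,360 kr.

70,360 kr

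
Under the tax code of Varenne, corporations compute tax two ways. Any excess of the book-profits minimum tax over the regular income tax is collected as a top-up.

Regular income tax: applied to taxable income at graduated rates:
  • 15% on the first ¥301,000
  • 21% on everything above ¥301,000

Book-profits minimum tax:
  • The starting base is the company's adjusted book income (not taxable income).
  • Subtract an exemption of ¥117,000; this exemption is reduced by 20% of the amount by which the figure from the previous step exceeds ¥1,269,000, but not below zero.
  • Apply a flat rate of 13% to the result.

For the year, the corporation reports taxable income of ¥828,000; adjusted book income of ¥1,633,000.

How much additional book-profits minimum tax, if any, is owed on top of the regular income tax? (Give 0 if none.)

¥50,724

Book-profits minimum tax:
  Base (adjusted book income): ¥1,633,000
  Exemption: ¥117,000 − 20% × (¥1,633,000 − ¥1,269,000) = ¥117,000 − ¥72,800 = ¥44,200
  Base: ¥1,633,000 − ¥44,200 = ¥1,588,800
  ¥1,588,800 × 13% = ¥206,544

Regular income tax:
  ¥301,000 × 15% = ¥45,150
  ¥527,000 × 21% = ¥110,670
  → ¥155,820

Excess of book-profits minimum tax over regular income tax: ¥206,544 − ¥155,820 = ¥50,724.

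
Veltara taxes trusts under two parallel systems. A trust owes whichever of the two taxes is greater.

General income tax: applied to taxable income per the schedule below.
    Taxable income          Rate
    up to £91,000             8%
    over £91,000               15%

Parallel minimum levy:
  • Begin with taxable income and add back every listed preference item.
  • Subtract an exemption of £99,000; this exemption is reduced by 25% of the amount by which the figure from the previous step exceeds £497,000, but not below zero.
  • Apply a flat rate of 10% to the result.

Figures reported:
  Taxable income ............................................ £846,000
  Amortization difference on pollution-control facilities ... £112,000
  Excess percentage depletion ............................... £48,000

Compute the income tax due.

General income tax:
  £91,000 × 8% = £7,280
  £755,000 × 15% = £113,250
  → £120,530

Parallel minimum levy:
  Adjusted income: £846,000 + £112,000 + £48,000 = £1,006,000
  Exemption: 25% × (£1,006,000 − £497,000) = £127,250 ≥ £99,000, so the exemption is fully phased out
  Base: £1,006,000 − £0 = £1,006,000
  £1,006,000 × 10% = £100,600

£120,530 > £100,600, so the general income tax governs.

£120,530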